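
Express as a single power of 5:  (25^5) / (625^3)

5^(-2)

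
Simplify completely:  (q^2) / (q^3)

1/q

Quotient: (q^-1)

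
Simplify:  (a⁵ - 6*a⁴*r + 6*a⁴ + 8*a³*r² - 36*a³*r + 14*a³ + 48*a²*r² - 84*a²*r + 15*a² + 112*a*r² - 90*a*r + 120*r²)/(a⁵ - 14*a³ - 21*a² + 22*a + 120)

Factor: a⁵ - 6*a⁴*r + 6*a⁴ + 8*a³*r² - 36*a³*r + 14*a³ + 48*a²*r² - 84*a²*r + 15*a² + 112*a*r² - 90*a*r + 120*r² = (a + 3)·(a - 2*r)·(a - 4*r)·(a² + 3*a + 5);  a⁵ - 14*a³ - 21*a² + 22*a + 120 = (a - 4)·(a - 2)·(a + 3)·(a² + 3*a + 5)
Cancel the common factors (a² + 3*a + 5), (a + 3).

(a² - 6*a*r + 8*r²)/(a² - 6*a + 8)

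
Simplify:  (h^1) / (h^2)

1/h

Quotient: (h^-1)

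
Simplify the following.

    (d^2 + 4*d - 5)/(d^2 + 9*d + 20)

(d - 1)/(d + 4)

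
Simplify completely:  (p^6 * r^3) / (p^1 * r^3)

Quotient: p^5

p^5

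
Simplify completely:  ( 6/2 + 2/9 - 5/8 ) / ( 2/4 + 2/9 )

Numerator: 6/2 + 2/9 - 5/8 = 187/72
Denominator: 2/4 + 2/9 = 13/18
Divide: (187/72) · (18/13) = 187/52

187/52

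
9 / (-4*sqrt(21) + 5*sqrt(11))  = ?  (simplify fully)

(-36*sqrt(21) - 45*sqrt(11))/61

Multiply numerator and denominator by 5*sqrt(11) + 4*sqrt(21).
Denominator becomes -61; numerator becomes 45*sqrt(11) + 36*sqrt(21).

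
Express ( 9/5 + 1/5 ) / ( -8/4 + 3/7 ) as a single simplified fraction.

Numerator: 9/5 + 1/5 = 2
Denominator: -8/4 + 3/7 = -11/7
Divide: (2) · (-7/11) = -14/11

-14/11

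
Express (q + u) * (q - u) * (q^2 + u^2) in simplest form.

(q+u)(q-u) = q^2 - u^2; continue pairing.

q^4 - u^4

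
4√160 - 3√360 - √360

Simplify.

-8*√10

4√160 = 16*√10; 3√360 = 18*√10; √360 = 6*√10
Combine: (16 - 18 - 6)·√10 = -8*√10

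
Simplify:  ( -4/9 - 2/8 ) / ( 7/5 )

-125/252

Numerator: -4/9 - 2/8 = -25/36
Denominator: 7/5 = 7/5
Divide: (-25/36) · (5/7) = -125/252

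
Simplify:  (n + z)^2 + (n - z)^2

Binomially expand both and collect terms in n, z.

2*n^2 + 2*z^2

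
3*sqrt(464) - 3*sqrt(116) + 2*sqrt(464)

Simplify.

14*sqrt(29)

3*sqrt(464) = 12*sqrt(29); 3*sqrt(116) = 6*sqrt(29); 2*sqrt(464) = 8*sqrt(29)
Combine: (12 - 6 + 8)·sqrt(29) = 14*sqrt(29)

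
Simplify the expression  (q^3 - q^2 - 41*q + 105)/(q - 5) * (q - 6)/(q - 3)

q^2 + q - 42

Factor: q^3 - q^2 - 41*q + 105 = (q - 5)*(q - 3)*(q + 7)
Cancel the common factors (q - 3), (q - 5).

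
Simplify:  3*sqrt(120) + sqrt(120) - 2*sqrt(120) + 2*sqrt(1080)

3*sqrt(120) = 6*sqrt(30); sqrt(120) = 2*sqrt(30); 2*sqrt(120) = 4*sqrt(30); 2*sqrt(1080) = 12*sqrt(30)
Combine: (6 + 2 - 4 + 12)·sqrt(30) = 16*sqrt(30)

16*sqrt(30)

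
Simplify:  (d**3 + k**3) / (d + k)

d**2 - d*k + k**2

Apply the sum-of-cubes factorisation and cancel (d + k).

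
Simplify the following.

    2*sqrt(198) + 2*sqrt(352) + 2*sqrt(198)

20*sqrt(22)

2*sqrt(198) = 6*sqrt(22); 2*sqrt(352) = 8*sqrt(22); 2*sqrt(198) = 6*sqrt(22)
Combine: (6 + 8 + 6)·sqrt(22) = 20*sqrt(22)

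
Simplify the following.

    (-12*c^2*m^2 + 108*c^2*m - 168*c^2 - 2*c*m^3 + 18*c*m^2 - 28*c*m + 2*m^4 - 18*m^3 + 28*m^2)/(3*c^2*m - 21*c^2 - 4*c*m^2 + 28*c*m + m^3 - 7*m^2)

Factor: -12*c^2*m^2 + 108*c^2*m - 168*c^2 - 2*c*m^3 + 18*c*m^2 - 28*c*m + 2*m^4 - 18*m^3 + 28*m^2 = 2*(2*c + m)*(-3*c + m)*(m - 7)*(m - 2);  3*c^2*m - 21*c^2 - 4*c*m^2 + 28*c*m + m^3 - 7*m^2 = (m - 7)*(-c + m)*(-3*c + m)
Cancel the common factors (m - 7), (-3*c + m).

(-4*c*m + 8*c - 2*m^2 + 4*m)/(c - m)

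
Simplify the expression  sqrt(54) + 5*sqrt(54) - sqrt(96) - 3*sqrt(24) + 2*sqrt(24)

12*sqrt(6)

sqrt(54) = 3*sqrt(6); 5*sqrt(54) = 15*sqrt(6); sqrt(96) = 4*sqrt(6); 3*sqrt(24) = 6*sqrt(6); 2*sqrt(24) = 4*sqrt(6)
Combine: (3 + 15 - 4 - 6 + 4)·sqrt(6) = 12*sqrt(6)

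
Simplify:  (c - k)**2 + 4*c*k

(c + k)**2

After expansion: c**2 + 2*c*k + k**2 — a perfect-square trinomial.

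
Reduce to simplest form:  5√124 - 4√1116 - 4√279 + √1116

5√124 = 10*√31; 4√1116 = 24*√31; 4√279 = 12*√31; √1116 = 6*√31
Combine: (10 - 24 - 12 + 6)·√31 = -20*√31

-20*√31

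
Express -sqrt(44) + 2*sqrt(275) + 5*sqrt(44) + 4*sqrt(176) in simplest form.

sqrt(44) = 2*sqrt(11); 2*sqrt(275) = 10*sqrt(11); 5*sqrt(44) = 10*sqrt(11); 4*sqrt(176) = 16*sqrt(11)
Combine: (-2 + 10 + 10 + 16)·sqrt(11) = 34*sqrt(11)

34*sqrt(11)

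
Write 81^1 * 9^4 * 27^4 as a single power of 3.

3^24

81^1 = 3^4; 9^4 = 3^8; 27^4 = 3^12
Combine exponents: 3^24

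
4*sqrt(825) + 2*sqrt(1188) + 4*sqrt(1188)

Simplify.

56*sqrt(33)

4*sqrt(825) = 20*sqrt(33); 2*sqrt(1188) = 12*sqrt(33); 4*sqrt(1188) = 24*sqrt(33)
Combine: (20 + 12 + 24)·sqrt(33) = 56*sqrt(33)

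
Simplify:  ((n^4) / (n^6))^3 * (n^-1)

Inside the bracket: (n^-2)
Raise to the power 3: (n^-6)
Multiply by (n^-1): add exponents.

n^(-7)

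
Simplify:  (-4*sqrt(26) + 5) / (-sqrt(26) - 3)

Multiply numerator and denominator by -3 + sqrt(26).
Denominator becomes -17; numerator becomes -119 + 17*sqrt(26).

-sqrt(26) + 7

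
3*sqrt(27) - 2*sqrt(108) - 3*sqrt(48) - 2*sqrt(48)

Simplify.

3*sqrt(27) = 9*sqrt(3); 2*sqrt(108) = 12*sqrt(3); 3*sqrt(48) = 12*sqrt(3); 2*sqrt(48) = 8*sqrt(3)
Combine: (9 - 12 - 12 - 8)·sqrt(3) = -23*sqrt(3)

-23*sqrt(3)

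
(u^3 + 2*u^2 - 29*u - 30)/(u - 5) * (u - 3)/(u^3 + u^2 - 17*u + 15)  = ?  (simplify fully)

Factor: u^3 + 2*u^2 - 29*u - 30 = (u + 6)*(u + 1)*(u - 5);  u^3 + u^2 - 17*u + 15 = (u + 5)*(u - 1)*(u - 3)
Cancel the common factors (u - 3), (u - 5).

(u^2 + 7*u + 6)/(u^2 + 4*u - 5)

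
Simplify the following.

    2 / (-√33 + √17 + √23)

Group as (√17 + √23) - √33; multiply by (√17 + √23) + √33, then rationalise the remaining surd.

(-14*√33 + 54*√23 + 78*√17 + 4*√12903)/1515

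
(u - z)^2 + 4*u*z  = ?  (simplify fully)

Expand the square and combine the 4*u*z term.

(u + z)^2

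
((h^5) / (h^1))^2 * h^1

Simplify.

h^9

Inside the bracket: h^4
Raise to the power 2: h^8
Multiply by h^1: add exponents.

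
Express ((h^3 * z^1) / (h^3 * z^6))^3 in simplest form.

Inside the bracket: (z^-5)
Raise to the power 3: (z^-15)

z^(-15)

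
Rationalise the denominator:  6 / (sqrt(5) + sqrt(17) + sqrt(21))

Group as (sqrt(5) + sqrt(21)) + sqrt(17); multiply by (sqrt(5) + sqrt(21)) - sqrt(17), then rationalise the remaining surd.

(-4*sqrt(1785) + 2*sqrt(21) + 18*sqrt(17) + 66*sqrt(5))/113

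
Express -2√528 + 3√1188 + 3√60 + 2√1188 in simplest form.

6*√15 + 22*√33

2√528 = 8*√33; 3√1188 = 18*√33; 3√60 = 6*√15; 2√1188 = 12*√33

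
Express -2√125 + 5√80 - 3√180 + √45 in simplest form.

2√125 = 10*√5; 5√80 = 20*√5; 3√180 = 18*√5; √45 = 3*√5
Combine: (-10 + 20 - 18 + 3)·√5 = -5*√5

-5*√5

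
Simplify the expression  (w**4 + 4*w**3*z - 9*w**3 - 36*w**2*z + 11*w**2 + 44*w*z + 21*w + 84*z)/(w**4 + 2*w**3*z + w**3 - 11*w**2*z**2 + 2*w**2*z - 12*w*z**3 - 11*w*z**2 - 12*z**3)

(-w**2 + 10*w - 21)/(-w**2 + 2*w*z + 3*z**2)

Factor: w**4 + 4*w**3*z - 9*w**3 - 36*w**2*z + 11*w**2 + 44*w*z + 21*w + 84*z = (w + 1)*(w - 3)*(w + 4*z)*(w - 7);  w**4 + 2*w**3*z + w**3 - 11*w**2*z**2 + 2*w**2*z - 12*w*z**3 - 11*w*z**2 - 12*z**3 = (w + 1)*(w + z)*(w - 3*z)*(w + 4*z)
Cancel the common factors (w + 4*z), (w + 1).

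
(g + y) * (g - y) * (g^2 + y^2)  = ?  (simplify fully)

(g+y)(g-y) = g^2 - y^2; continue pairing.

g^4 - y^4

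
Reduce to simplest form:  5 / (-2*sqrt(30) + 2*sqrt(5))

(-sqrt(30) - sqrt(5))/10

Multiply numerator and denominator by 2*sqrt(5) + 2*sqrt(30).
Denominator becomes -100; numerator becomes 10*sqrt(5) + 10*sqrt(30).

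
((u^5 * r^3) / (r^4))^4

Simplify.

Inside the bracket: u^5 * (r^-1)
Raise to the power 4: u^20 * (r^-4)

u^20/r^4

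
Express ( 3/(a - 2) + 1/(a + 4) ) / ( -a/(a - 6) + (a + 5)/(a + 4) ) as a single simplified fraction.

(-4*a^2 + 14*a + 60)/(5*a^2 + 20*a - 60)

Numerator: 3/(a - 2) + 1/(a + 4) = (4*a + 10)/(a^2 + 2*a - 8)
Denominator: -a/(a - 6) + (a + 5)/(a + 4) = (-5*a - 30)/(a^2 - 2*a - 24)
Divide: ((4*a + 10)/(a^2 + 2*a - 8)) · ((a^2 - 2*a - 24)/(-5*a - 30)) = (-4*a^2 + 14*a + 60)/(5*a^2 + 20*a - 60)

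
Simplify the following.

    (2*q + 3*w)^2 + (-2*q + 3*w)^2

Binomially expand both and collect terms in (3*w), (2*q).

8*q^2 + 18*w^2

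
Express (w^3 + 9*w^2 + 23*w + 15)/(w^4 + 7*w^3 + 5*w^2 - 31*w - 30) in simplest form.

1/(w - 2)

Factor: w^3 + 9*w^2 + 23*w + 15 = (w + 5)*(w + 1)*(w + 3);  w^4 + 7*w^3 + 5*w^2 - 31*w - 30 = (w + 5)*(w - 2)*(w + 1)*(w + 3)
Cancel the common factors (w + 3), (w + 5), (w + 1).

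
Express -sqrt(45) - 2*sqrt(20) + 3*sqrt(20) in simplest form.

sqrt(45) = 3*sqrt(5); 2*sqrt(20) = 4*sqrt(5); 3*sqrt(20) = 6*sqrt(5)
Combine: (-3 - 4 + 6)·sqrt(5) = -sqrt(5)

-sqrt(5)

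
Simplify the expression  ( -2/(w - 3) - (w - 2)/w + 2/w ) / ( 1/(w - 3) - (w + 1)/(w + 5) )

Numerator: -2/(w - 3) - (w - 2)/w + 2/w = (-w^2 + 5*w - 12)/(w^2 - 3*w)
Denominator: 1/(w - 3) - (w + 1)/(w + 5) = (-w^2 + 3*w + 8)/(w^2 + 2*w - 15)
Divide: ((-w^2 + 5*w - 12)/(w^2 - 3*w)) · ((w^2 + 2*w - 15)/(-w^2 + 3*w + 8)) = (w^3 - 13*w + 60)/(w^3 - 3*w^2 - 8*w)

(w^3 - 13*w + 60)/(w^3 - 3*w^2 - 8*w)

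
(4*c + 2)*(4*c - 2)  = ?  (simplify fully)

Difference of squares with P = 4*c, Q = 2.

16*c^2 - 4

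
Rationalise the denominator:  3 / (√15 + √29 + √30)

Group as (√15 + √30) + √29; multiply by (√15 + √30) - √29, then rationalise the remaining surd.

(-45*√58 + 21*√30 + 24*√29 + 66*√15)/772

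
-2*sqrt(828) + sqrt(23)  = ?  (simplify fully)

-11*sqrt(23)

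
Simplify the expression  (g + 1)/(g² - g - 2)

1/(g - 2)

Factor: g² - g - 2 = (g - 2)·(g + 1)
Cancel the common factor (g + 1).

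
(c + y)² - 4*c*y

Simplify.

After expansion: c² - 2*c*y + y² — a perfect-square trinomial.

(c - y)²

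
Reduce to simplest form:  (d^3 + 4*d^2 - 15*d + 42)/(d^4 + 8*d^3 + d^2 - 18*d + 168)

1/(d + 4)

Factor: d^3 + 4*d^2 - 15*d + 42 = (d + 7)*(d^2 - 3*d + 6);  d^4 + 8*d^3 + d^2 - 18*d + 168 = (d + 4)*(d + 7)*(d^2 - 3*d + 6)
Cancel the common factors (d^2 - 3*d + 6), (d + 7).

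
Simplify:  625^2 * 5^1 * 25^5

625^2 = 5^8; 5^1 = 5^1; 25^5 = 5^10
Combine exponents: 5^19

5^19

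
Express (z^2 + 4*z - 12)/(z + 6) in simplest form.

Factor: z^2 + 4*z - 12 = (z + 6)*(z - 2)
Cancel the common factor (z + 6).

z - 2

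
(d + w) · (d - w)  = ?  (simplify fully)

d² - w²

Telescope via difference of squares: (d+w)(d-w) = d² - w².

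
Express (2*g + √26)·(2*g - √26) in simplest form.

Difference of squares with P = 2*g, Q = √26.

4*g² - 26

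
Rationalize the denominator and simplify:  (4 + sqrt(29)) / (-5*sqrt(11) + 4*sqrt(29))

(20*sqrt(11) + 16*sqrt(29) + 5*sqrt(319) + 116)/189

Multiply numerator and denominator by 5*sqrt(11) + 4*sqrt(29).
Denominator becomes 189; numerator becomes 20*sqrt(11) + 16*sqrt(29) + 5*sqrt(319) + 116.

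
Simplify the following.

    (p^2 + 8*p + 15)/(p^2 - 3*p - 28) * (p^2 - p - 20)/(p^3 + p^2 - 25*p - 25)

Factor: p^2 + 8*p + 15 = (p + 5)*(p + 3);  p^2 - 3*p - 28 = (p - 7)*(p + 4);  p^2 - p - 20 = (p + 4)*(p - 5);  p^3 + p^2 - 25*p - 25 = (p - 5)*(p + 5)*(p + 1)
Cancel the common factors (p + 4), (p + 5), (p - 5).

(p + 3)/(p^2 - 6*p - 7)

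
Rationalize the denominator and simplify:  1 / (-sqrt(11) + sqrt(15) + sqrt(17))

(-21*sqrt(11) + 9*sqrt(17) + 13*sqrt(15) + 2*sqrt(2805))/579

Group as (sqrt(15) + sqrt(17)) - sqrt(11); multiply by (sqrt(15) + sqrt(17)) + sqrt(11), then rationalise the remaining surd.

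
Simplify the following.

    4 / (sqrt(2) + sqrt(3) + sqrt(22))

Group as (sqrt(2) + sqrt(22)) + sqrt(3); multiply by (sqrt(2) + sqrt(22)) - sqrt(3), then rationalise the remaining surd.

(-84*sqrt(3) - 92*sqrt(2) + 16*sqrt(33) + 68*sqrt(22))/265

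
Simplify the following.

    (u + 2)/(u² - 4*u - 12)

Factor: u² - 4*u - 12 = (u - 6)·(u + 2)
Cancel the common factor (u + 2).

1/(u - 6)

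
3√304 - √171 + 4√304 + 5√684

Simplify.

55*√19

3√304 = 12*√19; √171 = 3*√19; 4√304 = 16*√19; 5√684 = 30*√19
Combine: (12 - 3 + 16 + 30)·√19 = 55*√19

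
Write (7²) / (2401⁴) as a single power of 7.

7^(-14)

7² = 7^2; 2401⁴ = 7^16
Combine exponents: 7^(-14)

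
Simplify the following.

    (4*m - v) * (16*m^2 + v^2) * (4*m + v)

((4*m)+v)((4*m)-v) = 16*m^2 - v^2; continue pairing.

256*m^4 - v^4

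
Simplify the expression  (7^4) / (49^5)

7^(-6)

7^4 = 7^4; 49^5 = 7^10
Combine exponents: 7^(-6)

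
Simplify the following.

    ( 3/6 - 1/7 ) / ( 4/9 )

Numerator: 3/6 - 1/7 = 5/14
Denominator: 4/9 = 4/9
Divide: (5/14) · (9/4) = 45/56

45/56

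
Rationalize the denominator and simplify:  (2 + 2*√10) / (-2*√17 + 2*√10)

(-√170 - 10 - √17 - √10)/7

Multiply numerator and denominator by 2*√10 + 2*√17.
Denominator becomes -28; numerator becomes 4*√10 + 4*√17 + 40 + 4*√170.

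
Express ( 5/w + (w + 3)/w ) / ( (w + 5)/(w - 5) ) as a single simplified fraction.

(w**2 + 3*w - 40)/(w**2 + 5*w)

Numerator: 5/w + (w + 3)/w = (w + 8)/w
Denominator: (w + 5)/(w - 5) = (w + 5)/(w - 5)
Divide: ((w + 8)/w) · ((w - 5)/(w + 5)) = (w**2 + 3*w - 40)/(w**2 + 5*w)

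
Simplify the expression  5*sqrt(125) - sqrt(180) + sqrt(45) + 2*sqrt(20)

26*sqrt(5)

5*sqrt(125) = 25*sqrt(5); sqrt(180) = 6*sqrt(5); sqrt(45) = 3*sqrt(5); 2*sqrt(20) = 4*sqrt(5)
Combine: (25 - 6 + 3 + 4)·sqrt(5) = 26*sqrt(5)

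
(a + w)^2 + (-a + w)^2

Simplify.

2*a^2 + 2*w^2

Binomially expand both and collect terms in w, a.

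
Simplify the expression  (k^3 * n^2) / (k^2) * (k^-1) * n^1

Quotient: k^1 * n^2
Multiply by (k^-1) * n^1: add exponents.

n^3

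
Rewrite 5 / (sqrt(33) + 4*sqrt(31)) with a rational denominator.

(-5*sqrt(33) + 20*sqrt(31))/463

Multiply numerator and denominator by -4*sqrt(31) + sqrt(33).
Denominator becomes -463; numerator becomes -20*sqrt(31) + 5*sqrt(33).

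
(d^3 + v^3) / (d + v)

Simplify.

Apply the sum-of-cubes factorisation and cancel (d + v).

d^2 - d*v + v^2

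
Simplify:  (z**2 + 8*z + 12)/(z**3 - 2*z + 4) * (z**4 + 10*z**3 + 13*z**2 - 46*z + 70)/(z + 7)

z**2 + 11*z + 30

Factor: z**2 + 8*z + 12 = (z + 2)*(z + 6);  z**3 - 2*z + 4 = (z**2 - 2*z + 2)*(z + 2);  z**4 + 10*z**3 + 13*z**2 - 46*z + 70 = (z**2 - 2*z + 2)*(z + 5)*(z + 7)
Cancel the common factors (z**2 - 2*z + 2), (z + 7), (z + 2).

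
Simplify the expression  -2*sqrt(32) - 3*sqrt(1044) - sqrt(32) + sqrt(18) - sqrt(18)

-18*sqrt(29) - 12*sqrt(2)

2*sqrt(32) = 8*sqrt(2); 3*sqrt(1044) = 18*sqrt(29); sqrt(32) = 4*sqrt(2); sqrt(18) = 3*sqrt(2); sqrt(18) = 3*sqrt(2)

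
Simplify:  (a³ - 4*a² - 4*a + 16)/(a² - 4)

Factor: a³ - 4*a² - 4*a + 16 = (a - 2)·(a + 2)·(a - 4);  a² - 4 = (a + 2)·(a - 2)
Cancel the common factors (a - 2), (a + 2).

a - 4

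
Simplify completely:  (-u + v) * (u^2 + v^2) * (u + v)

-u^4 + v^4

Pair the conjugate factors: (v+u)(v-u) = -u^2 + v^2, then repeat with the next factor.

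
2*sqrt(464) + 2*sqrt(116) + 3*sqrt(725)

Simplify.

27*sqrt(29)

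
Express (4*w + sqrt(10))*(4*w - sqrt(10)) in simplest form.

(4*w)**2 - (sqrt(10))**2 = 16*w**2 - 10.

16*w**2 - 10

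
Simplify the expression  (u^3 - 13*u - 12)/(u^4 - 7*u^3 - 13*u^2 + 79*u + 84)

Factor: u^3 - 13*u - 12 = (u + 1)*(u + 3)*(u - 4);  u^4 - 7*u^3 - 13*u^2 + 79*u + 84 = (u + 1)*(u + 3)*(u - 4)*(u - 7)
Cancel the common factors (u + 1), (u - 4), (u + 3).

1/(u - 7)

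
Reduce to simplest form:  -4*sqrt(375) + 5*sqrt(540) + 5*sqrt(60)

4*sqrt(375) = 20*sqrt(15); 5*sqrt(540) = 30*sqrt(15); 5*sqrt(60) = 10*sqrt(15)
Combine: (-20 + 30 + 10)·sqrt(15) = 20*sqrt(15)

20*sqrt(15)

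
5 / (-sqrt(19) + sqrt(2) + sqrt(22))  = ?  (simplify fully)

Group as (sqrt(2) + sqrt(22)) - sqrt(19); multiply by (sqrt(2) + sqrt(22)) + sqrt(19), then rationalise the remaining surd.

(-25*sqrt(19) - 5*sqrt(22) + 195*sqrt(2) + 20*sqrt(209))/151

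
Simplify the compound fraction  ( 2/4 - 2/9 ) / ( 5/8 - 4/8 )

20/9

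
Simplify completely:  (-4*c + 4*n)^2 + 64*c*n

Expand the square and combine the 64*c*n term.

16*(c + n)^2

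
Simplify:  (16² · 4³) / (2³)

16² = 2^8; 4³ = 2^6; 2³ = 2^3
Combine exponents: 2^11

2^11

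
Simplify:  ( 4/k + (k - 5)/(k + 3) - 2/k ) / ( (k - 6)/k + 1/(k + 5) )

Numerator: 4/k + (k - 5)/(k + 3) - 2/k = (k² - 3*k + 6)/(k² + 3*k)
Denominator: (k - 6)/k + 1/(k + 5) = (k² - 30)/(k² + 5*k)
Divide: ((k² - 3*k + 6)/(k² + 3*k)) · ((k² + 5*k)/(k² - 30)) = (k³ + 2*k² - 9*k + 30)/(k³ + 3*k² - 30*k - 90)

(k³ + 2*k² - 9*k + 30)/(k³ + 3*k² - 30*k - 90)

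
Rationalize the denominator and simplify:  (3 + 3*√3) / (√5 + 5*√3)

(-3*√15 - 3*√5 + 15*√3 + 45)/70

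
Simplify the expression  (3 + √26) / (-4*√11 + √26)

Multiply numerator and denominator by √26 + 4*√11.
Denominator becomes -150; numerator becomes 3*√26 + 26 + 12*√11 + 4*√286.

(-4*√286 - 12*√11 - 26 - 3*√26)/150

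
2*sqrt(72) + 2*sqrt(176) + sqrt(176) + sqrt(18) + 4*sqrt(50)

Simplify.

2*sqrt(72) = 12*sqrt(2); 2*sqrt(176) = 8*sqrt(11); sqrt(176) = 4*sqrt(11); sqrt(18) = 3*sqrt(2); 4*sqrt(50) = 20*sqrt(2)

12*sqrt(11) + 35*sqrt(2)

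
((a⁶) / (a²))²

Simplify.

Inside the bracket: a⁴
Raise to the power 2: a⁸

a⁸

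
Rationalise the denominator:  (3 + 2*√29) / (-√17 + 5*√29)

Multiply numerator and denominator by √17 + 5*√29.
Denominator becomes 708; numerator becomes 3*√17 + 2*√493 + 15*√29 + 290.

(3*√17 + 2*√493 + 15*√29 + 290)/708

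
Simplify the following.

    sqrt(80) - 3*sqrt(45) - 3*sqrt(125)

sqrt(80) = 4*sqrt(5); 3*sqrt(45) = 9*sqrt(5); 3*sqrt(125) = 15*sqrt(5)
Combine: (4 - 9 - 15)·sqrt(5) = -20*sqrt(5)

-20*sqrt(5)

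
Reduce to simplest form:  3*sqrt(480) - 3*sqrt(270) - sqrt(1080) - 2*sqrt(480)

3*sqrt(480) = 12*sqrt(30); 3*sqrt(270) = 9*sqrt(30); sqrt(1080) = 6*sqrt(30); 2*sqrt(480) = 8*sqrt(30)
Combine: (12 - 9 - 6 - 8)·sqrt(30) = -11*sqrt(30)

-11*sqrt(30)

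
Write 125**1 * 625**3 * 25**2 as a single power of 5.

5**19

125**1 = 5**3; 625**3 = 5**12; 25**2 = 5**4
Combine exponents: 5**19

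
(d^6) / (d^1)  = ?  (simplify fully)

Quotient: d^5

d^5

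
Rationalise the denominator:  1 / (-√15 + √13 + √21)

Group as (√13 + √21) - √15; multiply by (√13 + √21) + √15, then rationalise the remaining surd.

(-19*√15 + 7*√21 + 23*√13 + 6*√455)/731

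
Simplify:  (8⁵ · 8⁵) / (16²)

2^22

8⁵ = 2^15; 8⁵ = 2^15; 16² = 2^8
Combine exponents: 2^22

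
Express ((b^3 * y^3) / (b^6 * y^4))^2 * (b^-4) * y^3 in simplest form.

y/b^10

Inside the bracket: (b^-3) * (y^-1)
Raise to the power 2: (b^-6) * (y^-2)
Multiply by (b^-4) * y^3: add exponents.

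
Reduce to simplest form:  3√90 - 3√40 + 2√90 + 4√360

33*√10

3√90 = 9*√10; 3√40 = 6*√10; 2√90 = 6*√10; 4√360 = 24*√10
Combine: (9 - 6 + 6 + 24)·√10 = 33*√10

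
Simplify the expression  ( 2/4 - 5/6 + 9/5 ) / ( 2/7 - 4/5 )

Numerator: 2/4 - 5/6 + 9/5 = 22/15
Denominator: 2/7 - 4/5 = -18/35
Divide: (22/15) · (-35/18) = -77/27

-77/27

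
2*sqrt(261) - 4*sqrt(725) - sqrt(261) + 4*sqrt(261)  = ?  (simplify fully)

2*sqrt(261) = 6*sqrt(29); 4*sqrt(725) = 20*sqrt(29); sqrt(261) = 3*sqrt(29); 4*sqrt(261) = 12*sqrt(29)
Combine: (6 - 20 - 3 + 12)·sqrt(29) = -5*sqrt(29)

-5*sqrt(29)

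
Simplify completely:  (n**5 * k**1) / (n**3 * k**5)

Quotient: n**2 * (k**-4)

n**2/k**4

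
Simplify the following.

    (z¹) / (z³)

z^(-2)

Quotient: (z^-2)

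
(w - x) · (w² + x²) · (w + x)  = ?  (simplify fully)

Telescope via difference of squares: (w+x)(w-x) = w² - x², then repeat with the next factor.

w⁴ - x⁴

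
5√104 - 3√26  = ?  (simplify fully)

5√104 = 10*√26; 3√26 = 3*√26
Combine: (10 - 3)·√26 = 7*√26

7*√26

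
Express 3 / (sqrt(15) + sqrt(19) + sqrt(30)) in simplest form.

(-45*sqrt(38) + 6*sqrt(30) + 39*sqrt(19) + 51*sqrt(15))/562

Group as (sqrt(19) + sqrt(30)) + sqrt(15); multiply by (sqrt(19) + sqrt(30)) - sqrt(15), then rationalise the remaining surd.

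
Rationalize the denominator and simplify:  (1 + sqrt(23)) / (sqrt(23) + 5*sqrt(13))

Multiply numerator and denominator by -5*sqrt(13) + sqrt(23).
Denominator becomes -302; numerator becomes -5*sqrt(299) - 5*sqrt(13) + sqrt(23) + 23.

(-23 - sqrt(23) + 5*sqrt(13) + 5*sqrt(299))/302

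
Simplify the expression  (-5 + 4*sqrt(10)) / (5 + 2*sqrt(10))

-2*sqrt(10) + 7

Multiply numerator and denominator by -2*sqrt(10) + 5.
Denominator becomes -15; numerator becomes -105 + 30*sqrt(10).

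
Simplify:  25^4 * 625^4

5^24

25^4 = 5^8; 625^4 = 5^16
Combine exponents: 5^24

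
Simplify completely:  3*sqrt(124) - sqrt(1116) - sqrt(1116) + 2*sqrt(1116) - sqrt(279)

3*sqrt(124) = 6*sqrt(31); sqrt(1116) = 6*sqrt(31); sqrt(1116) = 6*sqrt(31); 2*sqrt(1116) = 12*sqrt(31); sqrt(279) = 3*sqrt(31)

3*sqrt(31)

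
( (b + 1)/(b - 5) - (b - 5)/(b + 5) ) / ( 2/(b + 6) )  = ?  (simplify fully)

(8*b² + 38*b - 60)/(b² - 25)

Numerator: (b + 1)/(b - 5) - (b - 5)/(b + 5) = (16*b - 20)/(b² - 25)
Denominator: 2/(b + 6) = 2/(b + 6)
Divide: ((16*b - 20)/(b² - 25)) · (b/2 + 3) = (8*b² + 38*b - 60)/(b² - 25)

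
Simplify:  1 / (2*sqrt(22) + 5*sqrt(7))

Multiply numerator and denominator by -2*sqrt(22) + 5*sqrt(7).
Denominator becomes 87; numerator becomes -2*sqrt(22) + 5*sqrt(7).

(-2*sqrt(22) + 5*sqrt(7))/87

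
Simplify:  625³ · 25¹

625³ = 5^12; 25¹ = 5^2
Combine exponents: 5^14

5^14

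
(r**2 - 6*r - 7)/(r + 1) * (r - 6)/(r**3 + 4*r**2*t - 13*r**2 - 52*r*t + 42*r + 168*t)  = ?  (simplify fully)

1/(r + 4*t)

Factor: r**2 - 6*r - 7 = (r + 1)*(r - 7);  r**3 + 4*r**2*t - 13*r**2 - 52*r*t + 42*r + 168*t = (r + 4*t)*(r - 7)*(r - 6)
Cancel the common factors (r + 1), (r - 6), (r - 7).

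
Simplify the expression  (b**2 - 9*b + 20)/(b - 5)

b - 4

Factor: b**2 - 9*b + 20 = (b - 5)*(b - 4)
Cancel the common factor (b - 5).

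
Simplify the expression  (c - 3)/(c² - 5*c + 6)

1/(c - 2)

Factor: c² - 5*c + 6 = (c - 2)·(c - 3)
Cancel the common factor (c - 3).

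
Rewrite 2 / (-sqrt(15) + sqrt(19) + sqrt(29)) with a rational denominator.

(-66*sqrt(15) + 10*sqrt(29) + 50*sqrt(19) + 4*sqrt(8265))/1115

Group as (sqrt(19) + sqrt(29)) - sqrt(15); multiply by (sqrt(19) + sqrt(29)) + sqrt(15), then rationalise the remaining surd.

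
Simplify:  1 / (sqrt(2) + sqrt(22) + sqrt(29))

(-4*sqrt(319) - 5*sqrt(29) + 9*sqrt(22) + 49*sqrt(2))/151

Group as (sqrt(2) + sqrt(29)) + sqrt(22); multiply by (sqrt(2) + sqrt(29)) - sqrt(22), then rationalise the remaining surd.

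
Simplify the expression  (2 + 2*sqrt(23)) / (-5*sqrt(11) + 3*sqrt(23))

Multiply numerator and denominator by 3*sqrt(23) + 5*sqrt(11).
Denominator becomes -68; numerator becomes 6*sqrt(23) + 10*sqrt(11) + 138 + 10*sqrt(253).

(-5*sqrt(253) - 69 - 5*sqrt(11) - 3*sqrt(23))/34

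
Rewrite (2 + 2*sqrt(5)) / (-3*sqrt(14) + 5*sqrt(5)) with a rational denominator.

Multiply numerator and denominator by 5*sqrt(5) + 3*sqrt(14).
Denominator becomes -1; numerator becomes 10*sqrt(5) + 6*sqrt(14) + 50 + 6*sqrt(70).

-6*sqrt(70) - 50 - 6*sqrt(14) - 10*sqrt(5)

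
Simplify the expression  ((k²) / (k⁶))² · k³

k^(-5)

Inside the bracket: (k^-4)
Raise to the power 2: (k^-8)
Multiply by k³: add exponents.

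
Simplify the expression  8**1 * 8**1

2**6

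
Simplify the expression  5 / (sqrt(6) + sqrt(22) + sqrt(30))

Group as (sqrt(6) + sqrt(22)) + sqrt(30); multiply by (sqrt(6) + sqrt(22)) - sqrt(30), then rationalise the remaining surd.

(-30*sqrt(110) - 5*sqrt(30) + 35*sqrt(22) + 115*sqrt(6))/262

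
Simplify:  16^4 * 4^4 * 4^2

16^4 = 2^16; 4^4 = 2^8; 4^2 = 2^4
Combine exponents: 2^28

2^28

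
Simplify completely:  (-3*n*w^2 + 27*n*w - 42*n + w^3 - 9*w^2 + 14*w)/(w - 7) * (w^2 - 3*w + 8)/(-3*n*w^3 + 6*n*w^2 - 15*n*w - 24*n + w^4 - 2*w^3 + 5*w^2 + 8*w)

(w - 2)/(w + 1)

Factor: -3*n*w^2 + 27*n*w - 42*n + w^3 - 9*w^2 + 14*w = (w - 7)*(w - 2)*(-3*n + w);  -3*n*w^3 + 6*n*w^2 - 15*n*w - 24*n + w^4 - 2*w^3 + 5*w^2 + 8*w = (-3*n + w)*(w + 1)*(w^2 - 3*w + 8)
Cancel the common factors (w^2 - 3*w + 8), (-3*n + w), (w - 7).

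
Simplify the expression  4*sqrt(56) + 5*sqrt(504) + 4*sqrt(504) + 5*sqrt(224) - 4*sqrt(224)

4*sqrt(56) = 8*sqrt(14); 5*sqrt(504) = 30*sqrt(14); 4*sqrt(504) = 24*sqrt(14); 5*sqrt(224) = 20*sqrt(14); 4*sqrt(224) = 16*sqrt(14)
Combine: (8 + 30 + 24 + 20 - 16)·sqrt(14) = 66*sqrt(14)

66*sqrt(14)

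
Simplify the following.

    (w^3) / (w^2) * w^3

w^4

Quotient: w^1
Multiply by w^3: add exponents.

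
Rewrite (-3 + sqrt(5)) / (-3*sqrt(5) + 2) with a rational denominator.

(-9 + 7*sqrt(5))/41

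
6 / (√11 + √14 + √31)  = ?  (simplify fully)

(-3*√4774 - 9*√31 + 42*√14 + 51*√11)/145

Group as (√14 + √31) + √11; multiply by (√14 + √31) - √11, then rationalise the remaining surd.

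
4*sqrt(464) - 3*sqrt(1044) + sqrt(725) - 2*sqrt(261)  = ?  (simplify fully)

-3*sqrt(29)

4*sqrt(464) = 16*sqrt(29); 3*sqrt(1044) = 18*sqrt(29); sqrt(725) = 5*sqrt(29); 2*sqrt(261) = 6*sqrt(29)
Combine: (16 - 18 + 5 - 6)·sqrt(29) = -3*sqrt(29)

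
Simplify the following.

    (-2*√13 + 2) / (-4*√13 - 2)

Multiply numerator and denominator by -2 + 4*√13.
Denominator becomes -204; numerator becomes -108 + 12*√13.

(-√13 + 9)/17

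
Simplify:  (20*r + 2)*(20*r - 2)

400*r**2 - 4

(20*r)**2 - (2)**2 = 400*r**2 - 4.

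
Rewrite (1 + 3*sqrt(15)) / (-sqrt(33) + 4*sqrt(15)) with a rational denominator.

(sqrt(33) + 4*sqrt(15) + 9*sqrt(55) + 180)/207

Multiply numerator and denominator by sqrt(33) + 4*sqrt(15).
Denominator becomes 207; numerator becomes sqrt(33) + 4*sqrt(15) + 9*sqrt(55) + 180.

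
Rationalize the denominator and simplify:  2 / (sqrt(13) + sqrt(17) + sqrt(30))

Group as (sqrt(13) + sqrt(30)) + sqrt(17); multiply by (sqrt(13) + sqrt(30)) - sqrt(17), then rationalise the remaining surd.

(-sqrt(6630) + 13*sqrt(17) + 17*sqrt(13))/221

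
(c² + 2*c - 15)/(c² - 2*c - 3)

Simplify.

(c + 5)/(c + 1)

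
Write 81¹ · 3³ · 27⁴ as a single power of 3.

81¹ = 3^4; 3³ = 3^3; 27⁴ = 3^12
Combine exponents: 3^19

3^19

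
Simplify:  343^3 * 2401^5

7^29

343^3 = 7^9; 2401^5 = 7^20
Combine exponents: 7^29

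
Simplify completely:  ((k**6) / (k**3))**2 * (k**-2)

Inside the bracket: k**3
Raise to the power 2: k**6
Multiply by (k**-2): add exponents.

k**4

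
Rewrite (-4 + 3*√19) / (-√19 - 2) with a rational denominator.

Multiply numerator and denominator by -2 + √19.
Denominator becomes -15; numerator becomes -10*√19 + 65.

(-13 + 2*√19)/3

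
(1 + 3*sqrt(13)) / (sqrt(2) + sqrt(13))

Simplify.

(-3*sqrt(26) - sqrt(2) + sqrt(13) + 39)/11

Multiply numerator and denominator by -sqrt(2) + sqrt(13).
Denominator becomes 11; numerator becomes -3*sqrt(26) - sqrt(2) + sqrt(13) + 39.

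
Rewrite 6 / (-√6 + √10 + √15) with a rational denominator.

(-114*√6 + 6*√15 + 66*√10 + 360)/239

Group as (√10 + √15) - √6; multiply by (√10 + √15) + √6, then rationalise the remaining surd.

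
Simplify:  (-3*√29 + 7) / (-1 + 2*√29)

Multiply numerator and denominator by -2*√29 - 1.
Denominator becomes -115; numerator becomes -11*√29 + 167.

(-167 + 11*√29)/115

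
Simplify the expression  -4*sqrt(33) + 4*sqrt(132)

4*sqrt(33)

4*sqrt(33) = 4*sqrt(33); 4*sqrt(132) = 8*sqrt(33)
Combine: (-4 + 8)·sqrt(33) = 4*sqrt(33)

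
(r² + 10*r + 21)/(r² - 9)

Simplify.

(r + 7)/(r - 3)

Factor: r² + 10*r + 21 = (r + 3)·(r + 7);  r² - 9 = (r - 3)·(r + 3)
Cancel the common factor (r + 3).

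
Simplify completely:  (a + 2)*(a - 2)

Product of conjugates: (P+Q)(P-Q) = P**2 - Q**2.

a**2 - 4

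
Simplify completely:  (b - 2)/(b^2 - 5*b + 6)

1/(b - 3)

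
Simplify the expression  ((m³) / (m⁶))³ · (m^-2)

Inside the bracket: (m^-3)
Raise to the power 3: (m^-9)
Multiply by (m^-2): add exponents.

m^(-11)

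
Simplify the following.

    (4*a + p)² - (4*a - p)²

Binomially expand both and collect terms in (4*a), p.

16*a*p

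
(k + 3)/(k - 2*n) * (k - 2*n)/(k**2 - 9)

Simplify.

1/(k - 3)

Factor: k**2 - 9 = (k + 3)*(k - 3)
Cancel the common factors (k - 2*n), (k + 3).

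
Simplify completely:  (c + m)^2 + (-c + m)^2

Write as f(m,c) + f(m,-c) and expand.

2*c^2 + 2*m^2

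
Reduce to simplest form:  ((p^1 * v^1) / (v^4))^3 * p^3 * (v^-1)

p^6/v^10

Inside the bracket: p^1 * (v^-3)
Raise to the power 3: p^3 * (v^-9)
Multiply by p^3 * (v^-1): add exponents.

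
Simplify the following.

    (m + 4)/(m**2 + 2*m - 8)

1/(m - 2)

Factor: m**2 + 2*m - 8 = (m + 4)*(m - 2)
Cancel the common factor (m + 4).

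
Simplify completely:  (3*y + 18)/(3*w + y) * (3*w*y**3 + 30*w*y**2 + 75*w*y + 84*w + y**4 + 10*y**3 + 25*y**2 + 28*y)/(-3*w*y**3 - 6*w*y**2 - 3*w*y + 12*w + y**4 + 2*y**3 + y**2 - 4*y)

(3*y**2 + 39*y + 126)/(-3*w*y + 3*w + y**2 - y)

Factor: 3*y + 18 = 3*(y + 6);  3*w*y**3 + 30*w*y**2 + 75*w*y + 84*w + y**4 + 10*y**3 + 25*y**2 + 28*y = (y + 7)*(3*w + y)*(y**2 + 3*y + 4);  -3*w*y**3 - 6*w*y**2 - 3*w*y + 12*w + y**4 + 2*y**3 + y**2 - 4*y = (y**2 + 3*y + 4)*(y - 1)*(-3*w + y)
Cancel the common factors (y**2 + 3*y + 4), (3*w + y).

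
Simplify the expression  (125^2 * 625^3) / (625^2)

5^10

125^2 = 5^6; 625^3 = 5^12; 625^2 = 5^8
Combine exponents: 5^10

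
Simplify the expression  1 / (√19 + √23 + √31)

Group as (√19 + √23) + √31; multiply by (√19 + √23) - √31, then rationalise the remaining surd.

(-2*√13547 + 11*√31 + 27*√23 + 35*√19)/1627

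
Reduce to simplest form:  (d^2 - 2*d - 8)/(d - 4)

Factor: d^2 - 2*d - 8 = (d - 4)*(d + 2)
Cancel the common factor (d - 4).

d + 2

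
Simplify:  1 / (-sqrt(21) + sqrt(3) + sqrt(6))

(-2*sqrt(21) - 3*sqrt(6) - 4*sqrt(3) - sqrt(42))/12

Group as (sqrt(3) + sqrt(6)) - sqrt(21); multiply by (sqrt(3) + sqrt(6)) + sqrt(21), then rationalise the remaining surd.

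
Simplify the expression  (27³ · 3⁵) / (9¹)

3^12

27³ = 3^9; 3⁵ = 3^5; 9¹ = 3^2
Combine exponents: 3^12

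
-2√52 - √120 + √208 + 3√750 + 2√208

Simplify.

2√52 = 4*√13; √120 = 2*√30; √208 = 4*√13; 3√750 = 15*√30; 2√208 = 8*√13

8*√13 + 13*√30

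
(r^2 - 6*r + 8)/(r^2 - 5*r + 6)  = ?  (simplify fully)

Factor: r^2 - 6*r + 8 = (r - 2)*(r - 4);  r^2 - 5*r + 6 = (r - 3)*(r - 2)
Cancel the common factor (r - 2).

(r - 4)/(r - 3)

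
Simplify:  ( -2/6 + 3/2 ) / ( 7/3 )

Numerator: -2/6 + 3/2 = 7/6
Denominator: 7/3 = 7/3
Divide: (7/6) · (3/7) = 1/2

1/2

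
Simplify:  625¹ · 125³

5^13

625¹ = 5^4; 125³ = 5^9
Combine exponents: 5^13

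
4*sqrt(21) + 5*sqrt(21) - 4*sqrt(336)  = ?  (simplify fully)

-7*sqrt(21)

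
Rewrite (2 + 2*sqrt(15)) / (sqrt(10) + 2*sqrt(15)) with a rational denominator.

Multiply numerator and denominator by -sqrt(10) + 2*sqrt(15).
Denominator becomes 50; numerator becomes -10*sqrt(6) - 2*sqrt(10) + 4*sqrt(15) + 60.

(-5*sqrt(6) - sqrt(10) + 2*sqrt(15) + 30)/25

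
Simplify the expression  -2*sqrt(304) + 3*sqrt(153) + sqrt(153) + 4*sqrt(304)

2*sqrt(304) = 8*sqrt(19); 3*sqrt(153) = 9*sqrt(17); sqrt(153) = 3*sqrt(17); 4*sqrt(304) = 16*sqrt(19)

8*sqrt(19) + 12*sqrt(17)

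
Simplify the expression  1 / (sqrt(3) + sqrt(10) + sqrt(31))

(-12*sqrt(10) - 19*sqrt(3) + sqrt(930) + 9*sqrt(31))/102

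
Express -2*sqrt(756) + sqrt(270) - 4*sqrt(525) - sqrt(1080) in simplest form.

2*sqrt(756) = 12*sqrt(21); sqrt(270) = 3*sqrt(30); 4*sqrt(525) = 20*sqrt(21); sqrt(1080) = 6*sqrt(30)

-32*sqrt(21) - 3*sqrt(30)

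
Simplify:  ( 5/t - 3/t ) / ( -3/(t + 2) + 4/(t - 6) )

Numerator: 5/t - 3/t = 2/t
Denominator: -3/(t + 2) + 4/(t - 6) = (t + 26)/(t^2 - 4*t - 12)
Divide: (2/t) · ((t^2 - 4*t - 12)/(t + 26)) = (2*t^2 - 8*t - 24)/(t^2 + 26*t)

(2*t^2 - 8*t - 24)/(t^2 + 26*t)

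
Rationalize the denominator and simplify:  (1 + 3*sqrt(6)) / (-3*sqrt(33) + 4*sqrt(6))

Multiply numerator and denominator by 4*sqrt(6) + 3*sqrt(33).
Denominator becomes -201; numerator becomes 4*sqrt(6) + 3*sqrt(33) + 72 + 27*sqrt(22).

(-27*sqrt(22) - 72 - 3*sqrt(33) - 4*sqrt(6))/201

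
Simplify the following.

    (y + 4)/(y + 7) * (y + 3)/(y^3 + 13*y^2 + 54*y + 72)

1/(y^2 + 13*y + 42)

Factor: y^3 + 13*y^2 + 54*y + 72 = (y + 4)*(y + 6)*(y + 3)
Cancel the common factors (y + 4), (y + 3).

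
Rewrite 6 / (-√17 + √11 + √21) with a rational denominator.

(-30*√17 + 14*√21 + 54*√11 + 4*√3927)/233

Group as (√11 + √21) - √17; multiply by (√11 + √21) + √17, then rationalise the remaining surd.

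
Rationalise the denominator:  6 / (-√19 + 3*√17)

Multiply numerator and denominator by √19 + 3*√17.
Denominator becomes 134; numerator becomes 6*√19 + 18*√17.

(3*√19 + 9*√17)/67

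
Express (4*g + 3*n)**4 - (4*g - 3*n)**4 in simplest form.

1536*g**3*n + 864*g*n**3

Write as f((4*g),(3*n)) - f((4*g),-(3*n)) and expand.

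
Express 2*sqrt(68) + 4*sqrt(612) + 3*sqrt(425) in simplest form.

43*sqrt(17)

2*sqrt(68) = 4*sqrt(17); 4*sqrt(612) = 24*sqrt(17); 3*sqrt(425) = 15*sqrt(17)
Combine: (4 + 24 + 15)·sqrt(17) = 43*sqrt(17)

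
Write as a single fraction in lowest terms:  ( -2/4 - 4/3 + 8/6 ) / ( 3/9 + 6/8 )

-6/13

Numerator: -2/4 - 4/3 + 8/6 = -1/2
Denominator: 3/9 + 6/8 = 13/12
Divide: (-1/2) · (12/13) = -6/13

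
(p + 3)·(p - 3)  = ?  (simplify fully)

(p)^2 - (3)^2 = p² - 9.

p² - 9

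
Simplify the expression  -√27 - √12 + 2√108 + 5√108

37*√3

√27 = 3*√3; √12 = 2*√3; 2√108 = 12*√3; 5√108 = 30*√3
Combine: (-3 - 2 + 12 + 30)·√3 = 37*√3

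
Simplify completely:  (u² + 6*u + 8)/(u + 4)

u + 2

Factor: u² + 6*u + 8 = (u + 2)·(u + 4)
Cancel the common factor (u + 4).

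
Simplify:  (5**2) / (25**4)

5**(-6)

5**2 = 5**2; 25**4 = 5**8
Combine exponents: 5**(-6)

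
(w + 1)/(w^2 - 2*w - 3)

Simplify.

1/(w - 3)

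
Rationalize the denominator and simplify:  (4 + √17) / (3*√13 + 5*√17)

(-3*√221 - 12*√13 + 20*√17 + 85)/308

Multiply numerator and denominator by -3*√13 + 5*√17.
Denominator becomes 308; numerator becomes -3*√221 - 12*√13 + 20*√17 + 85.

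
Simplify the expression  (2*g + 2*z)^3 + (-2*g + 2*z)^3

16*z*(3*g^2 + z^2)

Binomially expand both and collect terms in (2*z), (2*g).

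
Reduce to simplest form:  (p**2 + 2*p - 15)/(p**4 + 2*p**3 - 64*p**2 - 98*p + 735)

1/(p**2 - 49)

Factor: p**2 + 2*p - 15 = (p - 3)*(p + 5);  p**4 + 2*p**3 - 64*p**2 - 98*p + 735 = (p + 5)*(p - 7)*(p + 7)*(p - 3)
Cancel the common factors (p - 3), (p + 5).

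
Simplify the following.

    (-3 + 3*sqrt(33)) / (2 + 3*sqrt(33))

(-15*sqrt(33) + 303)/293

Multiply numerator and denominator by -3*sqrt(33) + 2.
Denominator becomes -293; numerator becomes -303 + 15*sqrt(33).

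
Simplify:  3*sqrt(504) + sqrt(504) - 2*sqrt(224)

3*sqrt(504) = 18*sqrt(14); sqrt(504) = 6*sqrt(14); 2*sqrt(224) = 8*sqrt(14)
Combine: (18 + 6 - 8)·sqrt(14) = 16*sqrt(14)

16*sqrt(14)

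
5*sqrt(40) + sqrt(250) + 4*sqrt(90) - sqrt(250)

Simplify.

22*sqrt(10)

5*sqrt(40) = 10*sqrt(10); sqrt(250) = 5*sqrt(10); 4*sqrt(90) = 12*sqrt(10); sqrt(250) = 5*sqrt(10)
Combine: (10 + 5 + 12 - 5)·sqrt(10) = 22*sqrt(10)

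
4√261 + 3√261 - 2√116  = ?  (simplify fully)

4√261 = 12*√29; 3√261 = 9*√29; 2√116 = 4*√29
Combine: (12 + 9 - 4)·√29 = 17*√29

17*√29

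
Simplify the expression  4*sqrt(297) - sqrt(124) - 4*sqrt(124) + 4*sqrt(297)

4*sqrt(297) = 12*sqrt(33); sqrt(124) = 2*sqrt(31); 4*sqrt(124) = 8*sqrt(31); 4*sqrt(297) = 12*sqrt(33)

-10*sqrt(31) + 24*sqrt(33)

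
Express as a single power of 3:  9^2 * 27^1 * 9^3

3^13

9^2 = 3^4; 27^1 = 3^3; 9^3 = 3^6
Combine exponents: 3^13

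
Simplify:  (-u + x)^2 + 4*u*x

(u + x)^2

After expansion: u^2 + 2*u*x + x^2 — a perfect-square trinomial.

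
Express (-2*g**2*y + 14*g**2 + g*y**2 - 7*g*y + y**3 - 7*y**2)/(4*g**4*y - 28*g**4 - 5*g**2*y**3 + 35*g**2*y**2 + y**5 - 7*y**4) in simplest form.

Factor: -2*g**2*y + 14*g**2 + g*y**2 - 7*g*y + y**3 - 7*y**2 = (-g + y)*(2*g + y)*(y - 7);  4*g**4*y - 28*g**4 - 5*g**2*y**3 + 35*g**2*y**2 + y**5 - 7*y**4 = (-g + y)*(g + y)*(2*g + y)*(y - 7)*(-2*g + y)
Cancel the common factors (y - 7), (2*g + y), (-g + y).

1/(-2*g**2 - g*y + y**2)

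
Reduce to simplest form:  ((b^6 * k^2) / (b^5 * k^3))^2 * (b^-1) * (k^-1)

Inside the bracket: b^1 * (k^-1)
Raise to the power 2: b^2 * (k^-2)
Multiply by (b^-1) * (k^-1): add exponents.

b/k^3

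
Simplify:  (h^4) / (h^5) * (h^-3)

h^(-4)

Quotient: (h^-1)
Multiply by (h^-3): add exponents.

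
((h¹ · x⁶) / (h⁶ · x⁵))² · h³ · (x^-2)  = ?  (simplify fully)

h^(-7)

Inside the bracket: (h^-5) · x¹
Raise to the power 2: (h^-10) · x²
Multiply by h³ · (x^-2): add exponents.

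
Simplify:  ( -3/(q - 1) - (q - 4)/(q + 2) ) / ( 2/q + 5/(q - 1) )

Numerator: -3/(q - 1) - (q - 4)/(q + 2) = (-q² + 2*q - 10)/(q² + q - 2)
Denominator: 2/q + 5/(q - 1) = (7*q - 2)/(q² - q)
Divide: ((-q² + 2*q - 10)/(q² + q - 2)) · ((q² - q)/(7*q - 2)) = (-q³ + 2*q² - 10*q)/(7*q² + 12*q - 4)

(-q³ + 2*q² - 10*q)/(7*q² + 12*q - 4)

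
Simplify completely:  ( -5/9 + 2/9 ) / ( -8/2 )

Numerator: -5/9 + 2/9 = -1/3
Denominator: -8/2 = -4
Divide: (-1/3) · (-1/4) = 1/12

1/12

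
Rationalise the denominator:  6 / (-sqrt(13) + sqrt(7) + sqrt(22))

Group as (sqrt(7) + sqrt(22)) - sqrt(13); multiply by (sqrt(7) + sqrt(22)) + sqrt(13), then rationalise the remaining surd.

(-8*sqrt(13) - sqrt(22) + 14*sqrt(7) + sqrt(2002))/30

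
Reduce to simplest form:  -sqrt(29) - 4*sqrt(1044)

-25*sqrt(29)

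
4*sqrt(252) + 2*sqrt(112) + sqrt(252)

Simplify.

38*sqrt(7)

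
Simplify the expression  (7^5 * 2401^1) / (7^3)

7^5 = 7^5; 2401^1 = 7^4; 7^3 = 7^3
Combine exponents: 7^6

7^6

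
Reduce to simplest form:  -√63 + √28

-√7

√63 = 3*√7; √28 = 2*√7
Combine: (-3 + 2)·√7 = -√7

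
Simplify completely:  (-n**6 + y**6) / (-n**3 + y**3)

Factor y**6 - n**6 and cancel (-n**3 + y**3).

n**3 + y**3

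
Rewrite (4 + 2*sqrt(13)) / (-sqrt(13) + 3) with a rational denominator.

(-19 - 5*sqrt(13))/2

Multiply numerator and denominator by 3 + sqrt(13).
Denominator becomes -4; numerator becomes 10*sqrt(13) + 38.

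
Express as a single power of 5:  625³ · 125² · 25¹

5^20

625³ = 5^12; 125² = 5^6; 25¹ = 5^2
Combine exponents: 5^20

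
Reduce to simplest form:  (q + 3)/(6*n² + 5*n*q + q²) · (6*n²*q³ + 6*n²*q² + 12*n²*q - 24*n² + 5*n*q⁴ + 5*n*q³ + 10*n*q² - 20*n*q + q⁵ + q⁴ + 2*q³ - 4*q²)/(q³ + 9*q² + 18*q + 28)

(q² + 2*q - 3)/(q + 7)

Factor: 6*n² + 5*n*q + q² = (3*n + q)·(2*n + q);  6*n²*q³ + 6*n²*q² + 12*n²*q - 24*n² + 5*n*q⁴ + 5*n*q³ + 10*n*q² - 20*n*q + q⁵ + q⁴ + 2*q³ - 4*q² = (2*n + q)·(q - 1)·(q² + 2*q + 4)·(3*n + q);  q³ + 9*q² + 18*q + 28 = (q + 7)·(q² + 2*q + 4)
Cancel the common factors (q² + 2*q + 4), (2*n + q), (3*n + q).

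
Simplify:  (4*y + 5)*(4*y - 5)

16*y**2 - 25

Product of conjugates: (P+Q)(P-Q) = P**2 - Q**2.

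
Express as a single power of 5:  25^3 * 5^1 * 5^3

5^10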